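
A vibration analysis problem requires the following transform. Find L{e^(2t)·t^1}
First shifting: L{e^(at)f(t)} = F(s-a)
L{t^1} = 1/s^2
Shift s → s-2: 1/(s-2)^2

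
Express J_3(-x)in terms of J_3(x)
For integer n: J_n(-x) = (-1)^n J_n(x)
With n = 3: J_3(-x) = (-1)^3 J_3(x) = -J_3(x)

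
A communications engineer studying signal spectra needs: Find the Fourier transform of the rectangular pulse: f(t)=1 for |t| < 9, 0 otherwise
F(omega) = integral from -9 to 9 of e^(-j * omega * t) dt
= 2 * sin(9 * omega)/omega = 18 * sinc(9 * omega/pi)

Answer: 2 * sin(9 * omega)/omega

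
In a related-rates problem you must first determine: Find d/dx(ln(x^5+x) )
Chain rule: d/dx[ln(u)] = u'/u where u = x^5 + x
u' = 5x^4 + 1

Answer: (5x^4 + 1)/(x^5 + x)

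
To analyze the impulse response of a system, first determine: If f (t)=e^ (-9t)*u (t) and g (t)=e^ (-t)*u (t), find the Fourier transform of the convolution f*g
By the convolution theorem: F{f*g}=F(omega)*G(omega)
F(omega)=1/(9 + j*omega), G(omega)=1/(1 + j*omega)
F{f*g}=1/((9 + j*omega)(1 + j*omega))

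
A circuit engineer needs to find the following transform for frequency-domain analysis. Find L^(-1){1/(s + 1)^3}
L^(-1){1/(s-a)^n} = t^(n-1)·e^(at)/(n-1)!
Here a = -1, n = 3: t^2·e^(-t)/2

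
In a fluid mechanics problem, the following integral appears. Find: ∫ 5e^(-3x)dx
Since d/dx[e^(-3x)] = -3e^(-3x), we get -5/3 e^(-3x) + C

Answer: (-5/3)e^(-3x) + C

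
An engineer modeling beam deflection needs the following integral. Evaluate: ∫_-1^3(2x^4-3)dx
Step 1: Find antiderivative F(x)=(2/5)x^5 - 3x
Step 2: F(3) - F(-1)=441/5 - (13/5)=428/5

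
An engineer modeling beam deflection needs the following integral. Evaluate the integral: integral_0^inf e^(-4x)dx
integral_0^inf e^(-4x) dx = [-1/4 * e^(-4x)]_0^inf
= 0 - (-1/4) = 1/4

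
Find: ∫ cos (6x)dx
Using substitution u = 6x: ∫ cos(u) du/6 = sin(u)/6+C

Answer: (1/6)sin(6x)+C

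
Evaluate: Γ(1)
Γ(n) = (n-1)! for positive integers
Γ(1) = 0! = 1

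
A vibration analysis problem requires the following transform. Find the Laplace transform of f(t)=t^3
L{t^n}=n!/s^(n + 1)
L{t^3}=3!/s^4=6/s^4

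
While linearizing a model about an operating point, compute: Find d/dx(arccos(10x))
d/dx[arccos(u)]=-u'/√(1-u²), u=10x, u'=10

Answer: -10/√(1-100x²)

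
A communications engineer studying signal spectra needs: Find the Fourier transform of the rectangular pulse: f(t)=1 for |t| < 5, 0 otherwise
F(omega) = integral from -5 to 5 of e^(-j*omega*t) dt
= 2*sin(5*omega)/omega = 10*sinc(5*omega/pi)

Answer: 2*sin(5*omega)/omega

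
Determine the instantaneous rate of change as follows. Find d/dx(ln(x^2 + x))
Chain rule: d/dx[ln(u)]=u'/u where u=x^2+x
u'=2x+1

Answer: (2x+1)/(x^2+x)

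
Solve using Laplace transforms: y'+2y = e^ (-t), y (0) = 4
Take L: sY - 4+2Y = 1/(s+1)
Y(s+2) = 1/(s+1)+4
Y = 1/((s+1)(s+2))+4/(s+2)
Partial fractions: 1/((s+1)(s+2)) = 1/(s+1)-1/(s+2)
So Y = 1/(s+1)+3/(s+2)
Inverse Laplace transform (L^(-1){1/(s+1)} = e^(-t), L^(-1){1/(s+2)} = e^(-2t)):

Answer: y(t) = 1·e^(-t)+3·e^(-2t)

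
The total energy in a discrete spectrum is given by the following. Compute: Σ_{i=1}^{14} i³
Using formula: Σ i^3=[n(n + 1)/2]²=[14·15/2]²=11025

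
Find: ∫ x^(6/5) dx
Power rule: ∫ x^(6/5) dx = x^(11/5)/(11/5) + C

Answer: (5/11)·x^(11/5) + C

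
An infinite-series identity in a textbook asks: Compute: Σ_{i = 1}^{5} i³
Using formula: Σ i^3=[n(n + 1)/2]²=[5·6/2]²=225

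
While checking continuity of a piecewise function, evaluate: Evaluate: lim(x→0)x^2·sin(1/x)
Squeeze theorem: -|x^2| ≤ x^2·sin(1/x) ≤ |x^2|
Since x^2 → 0 as x → 0, by squeeze theorem the limit is 0

Answer: 0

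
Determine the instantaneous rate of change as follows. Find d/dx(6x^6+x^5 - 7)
Power rule: d/dx(ax^n)=n·a·x^(n-1)
Term by term: 36·x^5+5·x^4

Answer: 36x^5+5x^4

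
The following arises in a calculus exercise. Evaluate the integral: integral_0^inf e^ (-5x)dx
integral_0^inf e^(-5x) dx = [-1/5 * e^(-5x)]_0^inf
= 0 - (-1/5) = 1/5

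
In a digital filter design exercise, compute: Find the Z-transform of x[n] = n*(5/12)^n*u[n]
Using the property Z{n * a^n * u[n]} = az/(z-a)^2
With a = 5/12: X(z) = (5/12)z/(z - 5/12)^2, |z| > 5/12

Answer: (5/12)z/(z - 5/12)^2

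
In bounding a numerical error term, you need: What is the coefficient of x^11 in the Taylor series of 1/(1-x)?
1/(1-x)=Σ x^n for |x|<1
All coefficients are 1

Answer: 1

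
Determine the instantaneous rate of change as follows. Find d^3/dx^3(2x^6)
Apply power rule 3 times:
d^1: 12x^5
d^2: 60x^4
d^3: 240x^3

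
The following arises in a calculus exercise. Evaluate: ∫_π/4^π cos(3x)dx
Antiderivative: sin(3x)/3
Evaluate at bounds: [sin(3·π)/3] - [sin(3·π/4)/3]
= ((0) - (√2/2))/3 = -√2/6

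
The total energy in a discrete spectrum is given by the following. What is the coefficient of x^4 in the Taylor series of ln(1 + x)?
ln(1 + x)=Σ (-1)^(n + 1) x^n/n
Coefficient of x^4=(-1)^5/4=-1/4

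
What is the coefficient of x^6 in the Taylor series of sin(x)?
sin(x) has only odd powers. Coefficient of x^6=0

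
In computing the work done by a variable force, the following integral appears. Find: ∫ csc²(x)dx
Since d/dx[-cot(x)] = csc²(x), integral = -cot(x) + C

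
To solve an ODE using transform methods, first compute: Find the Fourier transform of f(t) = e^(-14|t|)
Using the standard pair: F{e^(-a|t|)}=2a/(a^2 + omega^2)
With a=14: F(omega)=28/(196 + omega^2)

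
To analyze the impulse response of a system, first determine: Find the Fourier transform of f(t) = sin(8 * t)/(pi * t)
sin(W * t)/(pi * t) = (W/pi) * sinc(W * t/pi) is the impulse response of the ideal low-pass filter with cutoff W (here W = 8).
Its Fourier transform is a rectangular function:
F(omega) = 1 for |omega| < 8, 0 otherwise

Answer: rect(omega/16) [i.e., 1 for |omega| < 8, 0 otherwise]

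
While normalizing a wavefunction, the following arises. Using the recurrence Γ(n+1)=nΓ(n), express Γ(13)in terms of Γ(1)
Γ(13) = 12Γ(12) = 12·11Γ(11) = ... = 12!·Γ(1) = 479001600·Γ(1)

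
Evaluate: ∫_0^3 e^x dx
Antiderivative: e^x
Evaluate: (e^3-1)

Answer: e^3-1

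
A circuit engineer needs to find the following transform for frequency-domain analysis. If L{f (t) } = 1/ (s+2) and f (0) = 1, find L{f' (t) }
L{f'(t)}=s·F(s) - f(0)=s/(s + 2) - 1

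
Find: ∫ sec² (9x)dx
Since d/dx[tan(9x)]=9sec²(9x), integral=tan(9x)/9 + C

Answer: (1/9)tan(9x) + C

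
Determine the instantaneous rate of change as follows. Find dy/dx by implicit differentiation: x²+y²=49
Differentiate both sides: 2x + 2y·(dy/dx) = 0
Solve: dy/dx = -2x/(2y) = -x/y

Answer: dy/dx = -x/y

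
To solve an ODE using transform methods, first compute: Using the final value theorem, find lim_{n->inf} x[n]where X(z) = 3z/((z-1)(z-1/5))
Final value theorem: lim x[n]=lim_{z->1} (z-1)*X(z)
(z-1)*X(z)=3z/(z-1/5)
As z->1: 3/(1-1/5)=3/(4/5)=15/4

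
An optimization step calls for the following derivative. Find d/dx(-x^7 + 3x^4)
Power rule: d/dx(ax^n) = n·a·x^(n-1)
Term by term: -7·x^6 + 12·x^3

Answer: -7x^6 + 12x^3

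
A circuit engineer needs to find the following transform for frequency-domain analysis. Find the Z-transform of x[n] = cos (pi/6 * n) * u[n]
Z{cos(w0 * n) * u[n]}=z(z - cos(w0))/(z^2 - 2z * cos(w0) + 1)
With w0=pi/6: X(z)=z(z - cos(pi/6))/(z^2 - 2z * cos(pi/6) + 1)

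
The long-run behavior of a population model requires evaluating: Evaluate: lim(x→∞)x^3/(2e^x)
Apply L'Hôpital 3 times (∞/∞ each time):
Eventually get 3!/(2e^x) → 0

Answer: 0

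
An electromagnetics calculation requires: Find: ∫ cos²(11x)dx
Using identity cos²(u) = (1+cos(2u))/2:
∫ (1+cos(22x))/2 dx = x/2+sin(22x)/44+C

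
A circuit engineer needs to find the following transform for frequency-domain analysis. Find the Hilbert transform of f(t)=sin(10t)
The Hilbert transform shifts each frequency component by -pi/2.
H{sin(wt)} = -cos(wt)
With w = 10: H{sin(10t)} = -cos(10t)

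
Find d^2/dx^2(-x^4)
Apply power rule 2 times:
d^1: -4x^3
d^2: -12x^2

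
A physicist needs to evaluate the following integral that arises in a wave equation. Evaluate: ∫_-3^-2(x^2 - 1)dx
Step 1: Find antiderivative F(x)=(1/3)x^3 - x
Step 2: F(-2) - F(-3)=-2/3 - (-6)=16/3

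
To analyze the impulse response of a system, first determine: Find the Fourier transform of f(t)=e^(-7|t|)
Using the standard pair: F{e^(-a|t|)}=2a/(a^2+omega^2)
With a=7: F(omega)=14/(49+omega^2)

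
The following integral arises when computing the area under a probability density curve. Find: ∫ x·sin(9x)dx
By parts: u=x, dv=sin(9x) dx
du=dx, v=-cos(9x)/9
=-x·cos(9x)/9+sin(9x)/9²+C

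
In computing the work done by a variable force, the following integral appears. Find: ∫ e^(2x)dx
Since d/dx[e^(2x)]=2e^(2x), we get 1/2 e^(2x)+C

Answer: (1/2)e^(2x)+C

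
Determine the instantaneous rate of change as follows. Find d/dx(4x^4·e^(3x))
Product rule: (fg)' = f'g+fg'
f = 4x^4, f' = 16x^3
g = e^(3x), g' = 3·e^(3x)

Answer: 16x^3·e^(3x)+12x^4·e^(3x)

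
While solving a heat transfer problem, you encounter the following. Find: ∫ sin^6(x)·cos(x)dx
Let u = sin(x), du = cos(x) dx
∫ u^6 du = u^7/7+C

Answer: sin^7(x)/7+C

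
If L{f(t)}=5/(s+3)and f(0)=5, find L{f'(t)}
L{f'(t)} = s·F(s) - f(0) = 5s/(s + 3) - 5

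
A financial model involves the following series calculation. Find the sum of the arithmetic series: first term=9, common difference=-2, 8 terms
Last term: a_n=9+(8-1)·-2=-5
Sum=n(a_1+a_n)/2=8(9+(-5))/2=16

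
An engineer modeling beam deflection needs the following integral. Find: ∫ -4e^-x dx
Since d/dx[e^-x]=- e^-x, we get 4e^-x+C

Answer: 4e^-x+C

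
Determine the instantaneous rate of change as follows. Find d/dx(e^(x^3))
Chain rule: d/dx[e^u]=e^u · u' where u=x^3
u'=3x^2

Answer: 3x^2·e^(x^3)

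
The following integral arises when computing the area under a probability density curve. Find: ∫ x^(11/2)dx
Power rule: ∫ x^(11/2) dx = x^(13/2)/(13/2)+C

Answer: (2/13)·x^(13/2)+C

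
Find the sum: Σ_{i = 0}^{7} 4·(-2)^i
Geometric series: S=a(1 - r^n)/(1 - r)
a=4, r=-2, n=8
S=4(1-256)/3=-340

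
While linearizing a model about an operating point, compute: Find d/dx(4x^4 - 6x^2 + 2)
Power rule: d/dx(ax^n) = n·a·x^(n-1)
Term by term: 16·x^3-12·x

Answer: 16x^3-12x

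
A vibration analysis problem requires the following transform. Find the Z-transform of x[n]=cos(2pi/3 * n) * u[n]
Z{cos(w0 * n) * u[n]}=z(z - cos(w0))/(z^2 - 2z * cos(w0) + 1)
With w0=2pi/3: X(z)=z(z - cos(2pi/3))/(z^2 - 2z * cos(2pi/3) + 1)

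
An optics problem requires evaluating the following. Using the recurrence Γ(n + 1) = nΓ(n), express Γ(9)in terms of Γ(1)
Γ(9)=8Γ(8)=8·7Γ(7)=...=8!·Γ(1)=40320·Γ(1)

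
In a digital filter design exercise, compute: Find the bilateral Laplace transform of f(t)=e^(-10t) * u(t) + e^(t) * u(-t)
For e^(-10t) * u(t): L=1/(s + 10), Re(s) > -10
For e^(t) * u(-t): L=-1/(s-1), Re(s) < 1
Combined: F(s)=1/(s + 10) - 1/(s-1), -10 < Re(s) < 1

Answer: 1/(s + 10) - 1/(s-1), ROC: -10 < Re(s) < 1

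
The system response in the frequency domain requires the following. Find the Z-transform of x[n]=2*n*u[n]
Z{n*u[n]} = z/(z-1)^2
By linearity: Z{2*n*u[n]} = 2z/(z-1)^2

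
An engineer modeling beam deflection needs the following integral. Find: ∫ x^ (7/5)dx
Power rule: ∫ x^(7/5) dx = x^(12/5)/(12/5)+C

Answer: (5/12)·x^(12/5)+C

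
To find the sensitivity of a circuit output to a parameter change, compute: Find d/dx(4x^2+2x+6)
Power rule: d/dx(ax^n)=n·a·x^(n-1)
Term by term: 8·x+2

Answer: 8x+2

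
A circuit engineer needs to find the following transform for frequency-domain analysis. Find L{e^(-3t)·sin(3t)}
First shifting: L{e^(at)f(t)} = F(s-a)
L{sin(3t)} = 3/(s² + 9)
Shift: 3/((s + 3)² + 9)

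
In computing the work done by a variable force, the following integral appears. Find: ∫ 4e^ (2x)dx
Since d/dx[e^(2x)] = 2e^(2x), we get 2 e^(2x) + C

Answer: 2e^(2x) + C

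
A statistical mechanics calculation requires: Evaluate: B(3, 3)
B(x,y) = Γ(x)Γ(y)/Γ(x+y) = (x-1)!(y-1)!/(x+y-1)!
B(3,3) = 2!·2!/5! = 1/30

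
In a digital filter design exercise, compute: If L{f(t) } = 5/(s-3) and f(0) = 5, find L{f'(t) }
L{f'(t)} = s·F(s) - f(0) = 5s/(s-3)-5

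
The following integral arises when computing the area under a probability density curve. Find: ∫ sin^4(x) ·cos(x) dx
Let u = sin(x), du = cos(x) dx
∫ u^4 du = u^5/5+C

Answer: sin^5(x)/5+C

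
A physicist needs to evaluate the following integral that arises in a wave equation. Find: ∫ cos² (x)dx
Using identity cos²(u) = (1 + cos(2u))/2:
∫ (1 + cos(2x))/2 dx = x/2 + sin(2x)/4 + C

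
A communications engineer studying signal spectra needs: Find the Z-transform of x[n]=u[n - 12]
Using the time-shift property: Z{u[n-12]}=z^(-12)*z/(z-1)
=z^(-11)/(z-1)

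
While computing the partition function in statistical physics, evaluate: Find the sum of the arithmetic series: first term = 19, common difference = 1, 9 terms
Last term: a_n=19 + (9 - 1)·1=27
Sum=n(a_1 + a_n)/2=9(19 + 27)/2=207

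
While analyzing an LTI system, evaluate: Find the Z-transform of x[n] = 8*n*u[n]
Z{n * u[n]}=z/(z-1)^2
By linearity: Z{8 * n * u[n]}=8z/(z-1)^2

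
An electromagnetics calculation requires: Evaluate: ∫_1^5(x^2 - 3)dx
Step 1: Find antiderivative F(x) = (1/3)x^3 - 3x
Step 2: F(5) - F(1) = 80/3 - (-8/3) = 88/3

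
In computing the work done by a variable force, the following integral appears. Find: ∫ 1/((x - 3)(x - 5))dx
Partial fractions: 1/((x-3)(x-5))=A/(x-3)+B/(x-5)
A=-1/2, B=1/2
∫ [-1/2· 1/(x-3)+1/2· 1/(x-5)] dx
=(1/2)[ln|x-5| - ln|x-3|]+C

Answer: (1/2)·ln|(x-5)/(x-3)|+C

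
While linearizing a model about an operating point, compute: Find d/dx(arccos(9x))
d/dx[arccos(u)] = -u'/√(1-u²), u = 9x, u' = 9

Answer: -9/√(1-81x²)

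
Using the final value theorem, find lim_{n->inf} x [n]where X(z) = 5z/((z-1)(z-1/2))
Final value theorem: lim x[n]=lim_{z->1} (z-1) * X(z)
(z-1) * X(z)=5z/(z-1/2)
As z->1: 5/(1 - 1/2)=5/(1/2)=10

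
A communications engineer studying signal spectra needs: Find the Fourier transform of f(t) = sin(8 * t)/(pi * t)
sin(W*t)/(pi*t)=(W/pi)*sinc(W*t/pi) is the impulse response of the ideal low-pass filter with cutoff W (here W=8).
Its Fourier transform is a rectangular function:
F(omega)=1 for |omega| < 8, 0 otherwise

Answer: rect(omega/16) [i.e., 1 for |omega| < 8, 0 otherwise]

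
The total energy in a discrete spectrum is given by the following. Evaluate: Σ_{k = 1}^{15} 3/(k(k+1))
Partial fractions: 3/(k(k+1))=3/k - 3/(k+1)
Telescoping sum: 3(1-1/16)=3·15/16

Answer: 45/16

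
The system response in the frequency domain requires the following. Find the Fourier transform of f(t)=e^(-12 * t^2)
The Fourier transform of a Gaussian e^(-a * t^2) is sqrt(pi/a) * e^(-omega^2/(4a)).
With a = 12: F(omega) = sqrt(pi/12) * e^(-omega^2/48)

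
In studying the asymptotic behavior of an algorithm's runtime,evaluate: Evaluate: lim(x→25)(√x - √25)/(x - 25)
Multiply by conjugate (√x + √25)/(√x + √25):
= (x - 25)/((x - 25)(√x + √25)) = 1/(√x + √25)
As x → 25: 1/(2√25)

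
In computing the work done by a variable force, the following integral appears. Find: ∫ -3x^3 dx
Using power rule: ∫ -3x^3 dx = -3/4 x^4+C = (-3/4)x^4+C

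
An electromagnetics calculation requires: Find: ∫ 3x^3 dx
Using power rule: ∫ 3x^3 dx=3/4 x^4+C=(3/4)x^4+C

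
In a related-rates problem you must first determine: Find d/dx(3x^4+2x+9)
Power rule: d/dx(ax^n)=n·a·x^(n-1)
Term by term: 12·x^3+2

Answer: 12x^3+2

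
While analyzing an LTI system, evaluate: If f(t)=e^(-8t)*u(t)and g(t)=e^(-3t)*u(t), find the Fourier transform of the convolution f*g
By the convolution theorem: F{f * g} = F(omega) * G(omega)
F(omega) = 1/(8+j * omega), G(omega) = 1/(3+j * omega)
F{f * g} = 1/((8+j * omega)(3+j * omega))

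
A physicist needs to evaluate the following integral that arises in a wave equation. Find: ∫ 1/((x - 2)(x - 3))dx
Partial fractions: 1/((x-2)(x-3))=A/(x-2) + B/(x-3)
A=-1, B=1
∫ [-1· 1/(x-2) + 1· 1/(x-3)] dx
=(1)[ln|x-3| - ln|x-2|] + C

Answer: ln|(x-3)/(x-2)| + C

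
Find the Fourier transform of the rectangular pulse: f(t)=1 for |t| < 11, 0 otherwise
F(omega) = integral from -11 to 11 of e^(-j * omega * t) dt
= 2 * sin(11 * omega)/omega = 22 * sinc(11 * omega/pi)

Answer: 2 * sin(11 * omega)/omega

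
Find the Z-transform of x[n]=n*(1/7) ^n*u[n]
Using the property Z{n*a^n*u[n]}=az/(z-a)^2
With a=1/7: X(z)=(1/7)z/(z - 1/7)^2, |z| > 1/7

Answer: (1/7)z/(z - 1/7)^2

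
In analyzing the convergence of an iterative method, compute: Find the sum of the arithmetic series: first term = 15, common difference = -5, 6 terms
Last term: a_n=15 + (6 - 1)·-5=-10
Sum=n(a_1 + a_n)/2=6(15 + (-10))/2=15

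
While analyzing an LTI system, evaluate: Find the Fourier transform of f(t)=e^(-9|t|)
Using the standard pair: F{e^(-a|t|)} = 2a/(a^2 + omega^2)
With a = 9: F(omega) = 18/(81 + omega^2)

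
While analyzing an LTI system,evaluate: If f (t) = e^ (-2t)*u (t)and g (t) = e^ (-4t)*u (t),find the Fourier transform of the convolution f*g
By the convolution theorem: F{f*g} = F(omega)*G(omega)
F(omega) = 1/(2+j*omega), G(omega) = 1/(4+j*omega)
F{f*g} = 1/((2+j*omega)(4+j*omega))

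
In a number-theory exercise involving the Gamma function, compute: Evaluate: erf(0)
erf(0)=0 (error function is odd and erf(0)=0 by definition)

Answer: 0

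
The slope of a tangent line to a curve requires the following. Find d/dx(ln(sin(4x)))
Chain rule: d/dx[ln(u)]=u'/u where u=sin(4x)
u'=4cos(4x)

Answer: (4cos(4x))/(sin(4x))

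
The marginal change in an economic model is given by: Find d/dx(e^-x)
Chain rule: d/dx[e^u] = e^u · u' where u = -x
u' = -1

Answer: -1·e^-x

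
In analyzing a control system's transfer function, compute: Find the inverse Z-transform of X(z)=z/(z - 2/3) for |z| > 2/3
Standard pair: z/(z-a) <-> a^n*u[n] for causal signals
With a = 2/3: x[n] = (2/3)^n*u[n]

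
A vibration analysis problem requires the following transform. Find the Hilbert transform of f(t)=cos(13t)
The Hilbert transform shifts each frequency component by -pi/2.
H{cos(wt)} = sin(wt)
With w = 13: H{cos(13t)} = sin(13t)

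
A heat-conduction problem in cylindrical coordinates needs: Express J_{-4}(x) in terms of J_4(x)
For integer n: J_{-n}(x) = (-1)^n J_n(x)
With n = 4: J_{-4}(x) = (-1)^4 J_4(x) = J_4(x)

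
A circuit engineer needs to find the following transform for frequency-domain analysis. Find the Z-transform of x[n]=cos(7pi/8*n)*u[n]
Z{cos(w0*n)*u[n]} = z(z - cos(w0))/(z^2-2z*cos(w0)+1)
With w0 = 7pi/8: X(z) = z(z - cos(7pi/8))/(z^2-2z*cos(7pi/8)+1)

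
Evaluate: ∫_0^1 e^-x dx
Antiderivative: -e^-x
Evaluate: -(e^-1-1)

Answer: (e^-1-1)/(-1)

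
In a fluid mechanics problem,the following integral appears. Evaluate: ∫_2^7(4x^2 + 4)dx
Step 1: Find antiderivative F(x) = (4/3)x^3+4x
Step 2: F(7) - F(2) = 1456/3 - (56/3) = 1400/3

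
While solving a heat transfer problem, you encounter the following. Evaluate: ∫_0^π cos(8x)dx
Antiderivative: sin(8x)/8
Evaluate at bounds: [sin(8·π)/8] - [sin(8·0)/8]
=((0) - (0))/8=0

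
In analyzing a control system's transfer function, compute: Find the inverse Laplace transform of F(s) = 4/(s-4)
L^(-1){4/(s-a)}=c·e^(at)
Here a=4, c=4

Answer: 4e^(4t)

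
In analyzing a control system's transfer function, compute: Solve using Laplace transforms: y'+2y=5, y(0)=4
Take L of both sides: sY(s)-4+2Y(s)=5/s
Y(s)(s+2)=5/s+4
Y(s)=5/(s(s+2))+4/(s+2)
Partial fractions: 5/(s(s+2))=(5/2)/s - (5/2)/(s+2)
So Y(s)=(5/2)/s+(3/2)/(s+2)
Inverse transform (L^(-1){1/s}=1, L^(-1){1/(s+2)}=e^(-2t)):

Answer: y(t)=5/2+(3/2)·e^(-2t)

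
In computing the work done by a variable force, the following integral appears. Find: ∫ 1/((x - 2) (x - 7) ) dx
Partial fractions: 1/((x-2)(x-7))=A/(x-2) + B/(x-7)
A=-1/5, B=1/5
∫ [-1/5· 1/(x-2) + 1/5· 1/(x-7)] dx
=(1/5)[ln|x-7| - ln|x-2|] + C

Answer: (1/5)·ln|(x-7)/(x-2)| + C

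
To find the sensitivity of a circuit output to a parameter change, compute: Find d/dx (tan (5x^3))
Chain rule: d/dx[tan(u)]=sec²(u)·u' where u=5x^3
u'=15x^2

Answer: 15x^2·sec²(5x^3)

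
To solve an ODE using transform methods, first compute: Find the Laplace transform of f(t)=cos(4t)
L{cos(wt)}=s/(s² + w²)
L{cos(4t)}=s/(s² + 16)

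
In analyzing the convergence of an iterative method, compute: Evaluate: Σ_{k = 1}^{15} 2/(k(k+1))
Partial fractions: 2/(k(k+1)) = 2/k - 2/(k+1)
Telescoping sum: 2(1-1/16) = 2·15/16

Answer: 15/8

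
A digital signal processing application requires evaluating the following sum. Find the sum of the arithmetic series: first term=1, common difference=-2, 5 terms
Last term: a_n = 1+(5-1)·-2 = -7
Sum = n(a_1+a_n)/2 = 5(1+(-7))/2 = -15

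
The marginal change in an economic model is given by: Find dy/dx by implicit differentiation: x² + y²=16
Differentiate both sides: 2x+2y·(dy/dx) = 0
Solve: dy/dx = -2x/(2y) = -x/y

Answer: dy/dx = -x/y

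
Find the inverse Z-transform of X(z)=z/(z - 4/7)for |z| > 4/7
Standard pair: z/(z-a) <-> a^n * u[n] for causal signals
With a = 4/7: x[n] = (4/7)^n * u[n]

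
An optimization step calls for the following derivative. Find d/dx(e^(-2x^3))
Chain rule: d/dx[e^u] = e^u · u' where u = -2x^3
u' = -6x^2

Answer: -6x^2·e^(-2x^3)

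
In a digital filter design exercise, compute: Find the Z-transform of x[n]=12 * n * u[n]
Z{n*u[n]} = z/(z-1)^2
By linearity: Z{12*n*u[n]} = 12z/(z-1)^2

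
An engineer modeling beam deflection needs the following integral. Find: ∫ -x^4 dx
Using power rule: ∫ -x^4 dx = -1/5 x^5+C = (-1/5)x^5+C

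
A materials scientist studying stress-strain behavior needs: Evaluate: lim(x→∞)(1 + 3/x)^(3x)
Rewrite as [(1 + 3/x)^x]^3.
lim(1 + 3/x)^x = e^3, so limit = (e^3)^3 = e^9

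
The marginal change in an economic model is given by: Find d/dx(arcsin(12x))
d/dx[arcsin(u)] = u'/√(1-u²), u = 12x, u' = 12

Answer: 12/√(1-144x²)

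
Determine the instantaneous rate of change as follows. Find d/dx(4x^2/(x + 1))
Quotient rule: (f/g)'=(f'g - fg')/g²
f=4x^2, f'=8x
g=x + 1, g'=1

Answer: (8x·(x + 1) - 4x^2)/(x + 1)²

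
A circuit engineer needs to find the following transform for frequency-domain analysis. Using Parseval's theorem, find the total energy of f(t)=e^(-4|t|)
Parseval's theorem: E=integral |f(t)|^2 dt=(1/2pi) integral |F(omega)|^2 domega
E=integral_{-inf}^{inf} e^(-8|t|) dt=2*integral_0^inf e^(-8t) dt=2/(2*4)=1/4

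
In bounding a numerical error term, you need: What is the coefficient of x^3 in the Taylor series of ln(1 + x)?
ln(1 + x)=Σ (-1)^(n + 1) x^n/n
Coefficient of x^3=(-1)^4/3=1/3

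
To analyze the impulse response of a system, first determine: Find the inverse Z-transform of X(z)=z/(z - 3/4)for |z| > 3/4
Standard pair: z/(z-a) <-> a^n*u[n] for causal signals
With a=3/4: x[n]=(3/4)^n*u[n]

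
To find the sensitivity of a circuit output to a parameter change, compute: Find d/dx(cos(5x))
Chain rule: d/dx[cos(u)] = -sin(u)·u' where u = 5x
u' = 5

Answer: -5·sin(5x)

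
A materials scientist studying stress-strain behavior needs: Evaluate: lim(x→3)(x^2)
Polynomial is continuous, so substitute x = 3:
1·3^2 = 9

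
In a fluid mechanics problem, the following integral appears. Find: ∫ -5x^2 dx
Using power rule: ∫ -5x^2 dx = -5/3 x^3 + C = (-5/3)x^3 + C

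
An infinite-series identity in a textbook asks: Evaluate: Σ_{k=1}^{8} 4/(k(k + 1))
Partial fractions: 4/(k(k + 1))=4/k - 4/(k + 1)
Telescoping sum: 4(1 - 1/9)=4·8/9

Answer: 32/9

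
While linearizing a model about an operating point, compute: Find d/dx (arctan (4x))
d/dx[arctan(u)]=u'/(1 + u²), u=4x, u'=4

Answer: 4/(1 + 16x²)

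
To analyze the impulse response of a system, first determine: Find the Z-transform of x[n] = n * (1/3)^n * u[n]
Using the property Z{n * a^n * u[n]}=az/(z-a)^2
With a=1/3: X(z)=(1/3)z/(z - 1/3)^2, |z| > 1/3

Answer: (1/3)z/(z - 1/3)^2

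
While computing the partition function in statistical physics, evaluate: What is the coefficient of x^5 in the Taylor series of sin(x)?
sin(x) = Σ (-1)^k x^(2k+1)/(2k+1)!
For x^5: (-1)^2/5! = 1/120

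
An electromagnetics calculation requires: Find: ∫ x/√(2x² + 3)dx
Let u = 2x² + 3, du = 4x dx
∫ (1/4)·u^(-1/2) du = √u/2 + C

Answer: √(2x² + 3)/2 + C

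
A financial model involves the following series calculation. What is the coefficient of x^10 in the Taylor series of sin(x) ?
sin(x) has only odd powers. Coefficient of x^10 = 0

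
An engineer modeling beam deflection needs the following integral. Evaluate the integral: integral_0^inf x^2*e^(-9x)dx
This is a Gamma integral. Substitute u = 9x (du = 9 dx):
integral_0^inf x^2*e^(-9x) dx = (1/9^3) integral_0^inf u^2*e^(-u) du
= Gamma(3)/9^3 = 2!/9^3 = 2/729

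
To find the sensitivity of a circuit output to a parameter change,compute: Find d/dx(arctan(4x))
d/dx[arctan(u)] = u'/(1+u²), u = 4x, u' = 4

Answer: 4/(1+16x²)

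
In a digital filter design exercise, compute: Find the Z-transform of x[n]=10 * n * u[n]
Z{n * u[n]}=z/(z-1)^2
By linearity: Z{10 * n * u[n]}=10z/(z-1)^2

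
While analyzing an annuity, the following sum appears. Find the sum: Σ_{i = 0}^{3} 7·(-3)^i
Geometric series: S = a(1 - r^n)/(1 - r)
a = 7, r = -3, n = 4
S = 7(1 - 81)/4 = -140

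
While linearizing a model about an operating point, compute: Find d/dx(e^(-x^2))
Chain rule: d/dx[e^u] = e^u · u' where u = -x^2
u' = -2x

Answer: -2x·e^(-x^2)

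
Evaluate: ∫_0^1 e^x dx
Antiderivative: e^x
Evaluate: (e^1 - 1)

Answer: e^1 - 1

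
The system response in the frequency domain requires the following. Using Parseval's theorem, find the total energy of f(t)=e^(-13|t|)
Parseval's theorem: E=integral |f(t)|^2 dt=(1/2pi) integral |F(omega)|^2 domega
E=integral_{-inf}^{inf} e^(-26|t|) dt=2*integral_0^inf e^(-26t) dt=2/(2*13)=1/13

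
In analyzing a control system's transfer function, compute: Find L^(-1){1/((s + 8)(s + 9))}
Partial fractions: 1/((s+8)(s+9)) = A/(s+8)+B/(s+9)
Cover-up: A = 1/(s+9)|_{s = -8} = 1; B = 1/(s+8)|_{s = -9} = -1
L^(-1) = e^(-8t) - e^(-9t)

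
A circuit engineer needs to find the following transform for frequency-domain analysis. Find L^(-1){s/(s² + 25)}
L^(-1){s/(s²+w²)}=cos(wt)
Here w=5

Answer: cos(5t)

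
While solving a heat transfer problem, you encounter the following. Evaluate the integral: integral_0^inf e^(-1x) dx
integral_0^inf e^(-1x) dx = [-1/1*e^(-1x)]_0^inf
= 0 - (-1/1) = 1/1

Answer: 1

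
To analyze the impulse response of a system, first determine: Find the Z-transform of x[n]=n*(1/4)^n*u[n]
Using the property Z{n * a^n * u[n]}=az/(z-a)^2
With a=1/4: X(z)=(1/4)z/(z - 1/4)^2, |z| > 1/4

Answer: (1/4)z/(z - 1/4)^2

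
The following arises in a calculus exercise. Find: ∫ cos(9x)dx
Using substitution u = 9x: ∫ cos(u) du/9 = sin(u)/9 + C

Answer: (1/9)sin(9x) + C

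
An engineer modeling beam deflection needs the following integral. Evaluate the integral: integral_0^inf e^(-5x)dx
integral_0^inf e^(-5x) dx = [-1/5 * e^(-5x)]_0^inf
= 0 - (-1/5) = 1/5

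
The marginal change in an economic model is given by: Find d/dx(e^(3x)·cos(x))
Product rule: (fg)'=f'g + fg'
f=e^(3x), f'=3·e^(3x)
g=cos(x), g'=-sin(x)

Answer: 3·e^(3x)·cos(x) - e^(3x)·sin(x)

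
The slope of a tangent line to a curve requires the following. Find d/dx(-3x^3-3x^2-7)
Power rule: d/dx(ax^n)=n·a·x^(n-1)
Term by term: -9·x^2-6·x

Answer: -9x^2-6x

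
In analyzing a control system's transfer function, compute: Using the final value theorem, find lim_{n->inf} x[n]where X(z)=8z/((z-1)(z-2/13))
Final value theorem: lim x[n]=lim_{z->1} (z-1) * X(z)
(z-1) * X(z)=8z/(z-2/13)
As z->1: 8/(1 - 2/13)=8/(11/13)=104/11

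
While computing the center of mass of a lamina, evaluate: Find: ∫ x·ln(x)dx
By parts: u=ln(x), dv=x dx
du=1/x dx, v=x^2/2
=x^2·ln(x)/2 - ∫ x/2 dx
=x^2·ln(x)/2 - x^2/4+C

Answer: x^2(ln(x)/2-1/4)+C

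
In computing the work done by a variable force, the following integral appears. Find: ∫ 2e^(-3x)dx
Since d/dx[e^(-3x)]=-3e^(-3x), we get -2/3 e^(-3x)+C

Answer: (-2/3)e^(-3x)+C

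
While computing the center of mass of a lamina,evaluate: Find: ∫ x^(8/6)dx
Power rule: ∫ x^(4/3) dx=x^(7/3)/(7/3) + C

Answer: (3/7)·x^(7/3) + C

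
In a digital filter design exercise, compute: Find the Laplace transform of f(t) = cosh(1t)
L{cosh(at)}=s/(s²-a²)
L{cosh(1t)}=s/(s²-1)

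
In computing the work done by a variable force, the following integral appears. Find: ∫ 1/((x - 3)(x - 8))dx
Partial fractions: 1/((x-3)(x-8))=A/(x-3) + B/(x-8)
A=-1/5, B=1/5
∫ [-1/5· 1/(x-3) + 1/5· 1/(x-8)] dx
=(1/5)[ln|x-8| - ln|x-3|] + C

Answer: (1/5)·ln|(x-8)/(x-3)| + C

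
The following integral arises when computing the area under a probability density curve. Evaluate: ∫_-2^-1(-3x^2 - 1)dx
Step 1: Find antiderivative F(x)=-x^3 - x
Step 2: F(-1) - F(-2)=2 - (10)=-8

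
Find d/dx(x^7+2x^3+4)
Power rule: d/dx(ax^n) = n·a·x^(n-1)
Term by term: 7·x^6+6·x^2

Answer: 7x^6+6x^2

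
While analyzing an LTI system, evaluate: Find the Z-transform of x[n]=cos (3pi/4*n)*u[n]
Z{cos(w0 * n) * u[n]} = z(z - cos(w0))/(z^2-2z * cos(w0)+1)
With w0 = 3pi/4: X(z) = z(z - cos(3pi/4))/(z^2-2z * cos(3pi/4)+1)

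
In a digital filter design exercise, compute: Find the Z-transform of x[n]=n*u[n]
Standard pair: Z{n*u[n]} = z/(z-1)^2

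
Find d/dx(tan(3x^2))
Chain rule: d/dx[tan(u)] = sec²(u)·u' where u = 3x^2
u' = 6x

Answer: 6x·sec²(3x^2)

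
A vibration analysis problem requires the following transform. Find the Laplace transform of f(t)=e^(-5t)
L{e^(at)} = 1/(s-a)
L{e^(-5t)} = 1/(s + 5)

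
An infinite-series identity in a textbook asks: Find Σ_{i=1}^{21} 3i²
=3·n(n+1)(2n+1)/6=3·21·22·43/6=9933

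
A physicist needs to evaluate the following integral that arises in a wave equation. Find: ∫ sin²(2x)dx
Using identity sin²(u)=(1 - cos(2u))/2:
∫ (1 - cos(4x))/2 dx=x/2 - sin(4x)/8 + C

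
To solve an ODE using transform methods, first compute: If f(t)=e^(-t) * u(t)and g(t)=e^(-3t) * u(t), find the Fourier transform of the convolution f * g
By the convolution theorem: F{f*g}=F(omega)*G(omega)
F(omega)=1/(1 + j*omega), G(omega)=1/(3 + j*omega)
F{f*g}=1/((1 + j*omega)(3 + j*omega))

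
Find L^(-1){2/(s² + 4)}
L^(-1){w/(s²+w²)} = sin(wt)
Here w = 2

Answer: sin(2t)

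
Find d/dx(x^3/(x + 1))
Quotient rule: (f/g)'=(f'g - fg')/g²
f=x^3, f'=3x^2
g=x + 1, g'=1

Answer: (3x^2·(x + 1) - x^3)/(x + 1)²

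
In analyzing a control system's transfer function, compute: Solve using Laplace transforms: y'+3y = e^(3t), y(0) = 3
Take L: sY - 3 + 3Y = 1/(s-3)
Y(s + 3) = 1/(s-3) + 3
Y = 1/((s-3)(s + 3)) + 3/(s + 3)
Partial fractions: 1/((s-3)(s + 3)) = (1/6)/(s-3) - (1/6)/(s + 3)
So Y = (1/6)/(s-3) + (17/6)/(s + 3)
Inverse Laplace transform (L^(-1){1/(s-3)} = e^(3t), L^(-1){1/(s + 3)} = e^(-3t)):

Answer: y(t) = (1/6)·e^(3t) + (17/6)·e^(-3t)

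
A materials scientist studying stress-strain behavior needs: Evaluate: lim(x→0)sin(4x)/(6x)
L'Hôpital (0/0): lim 4cos(4x)/6 = 4/6

Answer: 2/3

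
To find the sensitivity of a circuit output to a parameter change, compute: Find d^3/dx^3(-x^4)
Apply power rule 3 times:
d^1: -4x^3
d^2: -12x^2
d^3: -24x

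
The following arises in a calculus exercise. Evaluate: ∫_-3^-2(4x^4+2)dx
Step 1: Find antiderivative F(x) = (4/5)x^5 + 2x
Step 2: F(-2) - F(-3) = -148/5 - (-1002/5) = 854/5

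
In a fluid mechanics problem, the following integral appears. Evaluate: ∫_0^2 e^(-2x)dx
Antiderivative: (1/(-2))e^(-2x)
Evaluate: (1/(-2))(e^-4 - 1)

Answer: (e^-4 - 1)/(-2)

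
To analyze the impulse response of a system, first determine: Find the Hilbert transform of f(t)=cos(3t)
The Hilbert transform shifts each frequency component by -pi/2.
H{cos(wt)} = sin(wt)
With w = 3: H{cos(3t)} = sin(3t)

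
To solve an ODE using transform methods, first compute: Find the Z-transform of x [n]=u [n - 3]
Using the time-shift property: Z{u[n-3]} = z^(-3)*z/(z-1)
= z^(-2)/(z-1)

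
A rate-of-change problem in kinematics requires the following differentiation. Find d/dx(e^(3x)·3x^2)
Product rule: (fg)'=f'g + fg'
f=e^(3x), f'=3·e^(3x)
g=3x^2, g'=6x

Answer: 9·e^(3x)·x^2 + 6·e^(3x)·x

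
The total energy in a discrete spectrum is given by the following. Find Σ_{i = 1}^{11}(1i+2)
= 1·Σ i+2·11 = 1·66+22 = 88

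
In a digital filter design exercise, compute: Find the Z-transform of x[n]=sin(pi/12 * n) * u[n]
Z{sin(w0 * n) * u[n]} = z * sin(w0)/(z^2 - 2z * cos(w0) + 1)
With w0 = pi/12: X(z) = z * sin(pi/12)/(z^2 - 2z * cos(pi/12) + 1)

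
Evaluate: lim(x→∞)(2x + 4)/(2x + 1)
Divide numerator and denominator by x:
lim (2+4/x)/(2+1/x)=1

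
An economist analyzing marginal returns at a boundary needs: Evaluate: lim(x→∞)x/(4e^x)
Apply L'Hôpital 1 times (∞/∞ each time):
Eventually get 1!/(4e^x) → 0

Answer: 0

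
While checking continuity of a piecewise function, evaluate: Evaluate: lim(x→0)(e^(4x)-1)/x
L'Hôpital (0/0): lim 4e^(4x)/1=4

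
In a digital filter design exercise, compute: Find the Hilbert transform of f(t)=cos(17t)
The Hilbert transform shifts each frequency component by -pi/2.
H{cos(wt)}=sin(wt)
With w=17: H{cos(17t)}=sin(17t)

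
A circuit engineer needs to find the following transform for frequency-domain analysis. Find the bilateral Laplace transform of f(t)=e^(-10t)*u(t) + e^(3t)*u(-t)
For e^(-10t)*u(t): L = 1/(s + 10), Re(s) > -10
For e^(3t)*u(-t): L = -1/(s-3), Re(s) < 3
Combined: F(s) = 1/(s + 10) - 1/(s-3), -10 < Re(s) < 3

Answer: 1/(s + 10) - 1/(s-3), ROC: -10 < Re(s) < 3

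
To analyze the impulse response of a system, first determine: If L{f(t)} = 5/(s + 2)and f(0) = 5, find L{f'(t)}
L{f'(t)}=s·F(s) - f(0)=5s/(s + 2) - 5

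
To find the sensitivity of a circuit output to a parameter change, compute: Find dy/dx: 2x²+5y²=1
Differentiate: 4x + 10y·(dy/dx)=0
dy/dx=-4x/(10y)=-(2/5)·(x/y)

Answer: dy/dx=-(2/5)·(x/y)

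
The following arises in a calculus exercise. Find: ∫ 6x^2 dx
Using power rule: ∫ 6x^2 dx=6/3 x^3+C=2x^3+C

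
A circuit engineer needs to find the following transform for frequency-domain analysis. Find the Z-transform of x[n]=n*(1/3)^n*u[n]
Using the property Z{n*a^n*u[n]} = az/(z-a)^2
With a = 1/3: X(z) = (1/3)z/(z - 1/3)^2, |z| > 1/3

Answer: (1/3)z/(z - 1/3)^2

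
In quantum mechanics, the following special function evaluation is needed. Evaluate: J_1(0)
J_n(0)=0 for all n > 0 (Bessel function of first kind)
J_1(0)=0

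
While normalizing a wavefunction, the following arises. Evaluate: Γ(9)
Γ(n) = (n-1)! for positive integers
Γ(9) = 8! = 40320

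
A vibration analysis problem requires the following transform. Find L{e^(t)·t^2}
First shifting: L{e^(at)f(t)}=F(s-a)
L{t^2}=2/s^3
Shift s → s-1: 2/(s-1)^3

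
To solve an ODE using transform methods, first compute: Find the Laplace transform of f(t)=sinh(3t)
L{sinh(at)}=a/(s²-a²)
L{sinh(3t)}=3/(s²-9)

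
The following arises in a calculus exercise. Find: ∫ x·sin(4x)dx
By parts: u=x, dv=sin(4x) dx
du=dx, v=-cos(4x)/4
=-x·cos(4x)/4+sin(4x)/4²+C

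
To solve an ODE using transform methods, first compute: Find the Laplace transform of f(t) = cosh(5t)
L{cosh(at)}=s/(s²-a²)
L{cosh(5t)}=s/(s²-25)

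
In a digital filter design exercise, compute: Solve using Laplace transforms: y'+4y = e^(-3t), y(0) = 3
Take L: sY - 3 + 4Y = 1/(s + 3)
Y(s + 4) = 1/(s + 3) + 3
Y = 1/((s + 3)(s + 4)) + 3/(s + 4)
Partial fractions: 1/((s + 3)(s + 4)) = 1/(s + 3) - 1/(s + 4)
So Y = 1/(s + 3) + 2/(s + 4)
Inverse Laplace transform (L^(-1){1/(s + 3)} = e^(-3t), L^(-1){1/(s + 4)} = e^(-4t)):

Answer: y(t) = 1·e^(-3t) + 2·e^(-4t)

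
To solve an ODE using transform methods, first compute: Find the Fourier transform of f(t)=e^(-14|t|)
Using the standard pair: F{e^(-a|t|)} = 2a/(a^2+omega^2)
With a = 14: F(omega) = 28/(196+omega^2)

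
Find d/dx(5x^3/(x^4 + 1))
Quotient rule: (f/g)' = (f'g - fg')/g²
f = 5x^3, f' = 15x^2
g = x^4 + 1, g' = 4x^3

Answer: (15x^2·(x^4 + 1) - 20x^6)/(x^4 + 1)²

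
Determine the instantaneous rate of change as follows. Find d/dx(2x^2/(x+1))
Quotient rule: (f/g)' = (f'g - fg')/g²
f = 2x^2, f' = 4x
g = x + 1, g' = 1

Answer: (4x·(x + 1) - 2x^2)/(x + 1)²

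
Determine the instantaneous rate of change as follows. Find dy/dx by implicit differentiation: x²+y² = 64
Differentiate both sides: 2x + 2y·(dy/dx) = 0
Solve: dy/dx = -2x/(2y) = -x/y

Answer: dy/dx = -x/y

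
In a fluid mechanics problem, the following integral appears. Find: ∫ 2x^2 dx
Using power rule: ∫ 2x^2 dx = 2/3 x^3 + C = (2/3)x^3 + C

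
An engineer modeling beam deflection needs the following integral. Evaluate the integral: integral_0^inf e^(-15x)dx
integral_0^inf e^(-15x) dx = [-1/15*e^(-15x)]_0^inf
= 0 - (-1/15) = 1/15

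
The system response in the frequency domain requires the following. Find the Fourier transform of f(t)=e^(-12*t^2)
The Fourier transform of a Gaussian e^(-a * t^2) is sqrt(pi/a) * e^(-omega^2/(4a)).
With a=12: F(omega)=sqrt(pi/12) * e^(-omega^2/48)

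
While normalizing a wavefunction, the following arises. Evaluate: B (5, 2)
B(x,y) = Γ(x)Γ(y)/Γ(x+y) = (x-1)!(y-1)!/(x+y-1)!
B(5,2) = 4!·1!/6! = 1/30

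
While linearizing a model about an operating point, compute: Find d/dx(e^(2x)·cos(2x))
Product rule: (fg)'=f'g + fg'
f=e^(2x), f'=2·e^(2x)
g=cos(2x), g'=-2·sin(2x)

Answer: 2·e^(2x)·cos(2x) - 2·e^(2x)·sin(2x)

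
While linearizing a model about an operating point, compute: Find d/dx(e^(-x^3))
Chain rule: d/dx[e^u] = e^u · u' where u = -x^3
u' = -3x^2

Answer: -3x^2·e^(-x^3)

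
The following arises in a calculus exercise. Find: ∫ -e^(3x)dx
Since d/dx[e^(3x)] = 3e^(3x), we get -1/3 e^(3x)+C

Answer: (-1/3)e^(3x)+C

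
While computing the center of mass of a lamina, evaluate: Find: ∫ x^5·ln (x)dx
By parts: u=ln(x), dv=x^5 dx
du=1/x dx, v=x^6/6
=x^6·ln(x)/6 - ∫ x^5/6 dx
=x^6·ln(x)/6 - x^6/36+C

Answer: x^6(ln(x)/6-1/36)+C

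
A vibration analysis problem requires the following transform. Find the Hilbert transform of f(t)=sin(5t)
The Hilbert transform shifts each frequency component by -pi/2.
H{sin(wt)}=-cos(wt)
With w=5: H{sin(5t)}=-cos(5t)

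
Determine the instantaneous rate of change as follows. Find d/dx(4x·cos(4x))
Product rule: (fg)'=f'g+fg'
f=4x, f'=4
g=cos(4x), g'=-4·sin(4x)

Answer: 4·cos(4x)-16x·sin(4x)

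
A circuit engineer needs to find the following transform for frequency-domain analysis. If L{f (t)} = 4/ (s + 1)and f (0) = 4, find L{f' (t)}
L{f'(t)} = s·F(s) - f(0) = 4s/(s+1)-4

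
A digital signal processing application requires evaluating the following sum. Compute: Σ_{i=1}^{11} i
Using formula: Σ i^1 = n(n + 1)/2 = 11·12/2 = 66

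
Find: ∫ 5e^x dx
Since d/dx[e^x]=+e^x, we get 5e^x+C

Answer: 5e^x+C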